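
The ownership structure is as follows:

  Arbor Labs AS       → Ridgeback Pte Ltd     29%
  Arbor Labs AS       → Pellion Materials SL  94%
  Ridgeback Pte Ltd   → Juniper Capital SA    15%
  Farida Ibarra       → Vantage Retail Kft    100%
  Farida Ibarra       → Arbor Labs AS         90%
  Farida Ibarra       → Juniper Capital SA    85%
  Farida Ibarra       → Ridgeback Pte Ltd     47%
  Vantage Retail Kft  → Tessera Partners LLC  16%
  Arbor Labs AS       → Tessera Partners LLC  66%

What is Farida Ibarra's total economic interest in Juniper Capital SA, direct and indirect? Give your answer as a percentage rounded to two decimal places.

Farida reaches Juniper along 3 paths.
Direct stake: 85% = 85%.
Via Ridgeback: 47% × 15% = 7.05%.
Via Arbor → Ridgeback: 90% × 29% × 15% = 3.915%.
Total: 85% + 7.05% + 3.915% = 95.965%.
Rounded: 95.97%.

95.97%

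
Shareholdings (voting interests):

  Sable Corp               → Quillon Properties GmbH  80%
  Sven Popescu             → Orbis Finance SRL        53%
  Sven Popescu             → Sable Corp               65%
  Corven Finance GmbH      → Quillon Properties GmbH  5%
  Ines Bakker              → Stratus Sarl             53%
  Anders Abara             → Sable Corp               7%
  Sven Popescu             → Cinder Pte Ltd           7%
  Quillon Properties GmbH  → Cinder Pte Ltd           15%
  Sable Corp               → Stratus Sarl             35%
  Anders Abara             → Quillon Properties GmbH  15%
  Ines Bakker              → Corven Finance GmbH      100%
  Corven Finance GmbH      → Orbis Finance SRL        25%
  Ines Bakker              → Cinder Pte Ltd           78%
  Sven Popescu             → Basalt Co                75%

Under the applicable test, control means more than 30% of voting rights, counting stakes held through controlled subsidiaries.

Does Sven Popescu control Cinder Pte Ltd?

Sven holds 65% of Sable, so Sven controls Sable.
Sable holds 35% of Stratus, so Sven controls Stratus.
Sable holds 80% of Quillon, so Sven controls Quillon.
Sven holds 75% of Basalt, so Sven controls Basalt.
Sven holds 53% of Orbis, so Sven controls Orbis.
In Cinder, Sven's side holds only 15% + 7% = 22%, not > 30%.
So Sven does not control Cinder.

No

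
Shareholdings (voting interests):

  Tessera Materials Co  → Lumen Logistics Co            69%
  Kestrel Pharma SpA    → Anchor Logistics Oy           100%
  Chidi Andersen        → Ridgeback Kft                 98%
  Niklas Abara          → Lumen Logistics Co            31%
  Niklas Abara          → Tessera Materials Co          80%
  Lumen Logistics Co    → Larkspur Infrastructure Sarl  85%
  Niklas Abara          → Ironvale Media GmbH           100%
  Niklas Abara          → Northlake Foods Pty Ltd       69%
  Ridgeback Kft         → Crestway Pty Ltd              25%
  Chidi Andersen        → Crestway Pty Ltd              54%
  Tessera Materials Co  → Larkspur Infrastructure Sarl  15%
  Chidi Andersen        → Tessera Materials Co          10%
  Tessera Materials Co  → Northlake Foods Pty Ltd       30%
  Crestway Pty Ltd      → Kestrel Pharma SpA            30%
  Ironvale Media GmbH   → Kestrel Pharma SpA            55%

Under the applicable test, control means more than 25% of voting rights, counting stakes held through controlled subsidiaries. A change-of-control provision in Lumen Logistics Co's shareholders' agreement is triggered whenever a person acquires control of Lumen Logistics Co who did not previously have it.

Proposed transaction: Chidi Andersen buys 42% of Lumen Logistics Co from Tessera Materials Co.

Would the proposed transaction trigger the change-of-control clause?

The purchase adds only to Chidi's holdings (Tessera's stake shrinks), so Chidi is the only person who could newly come to control Lumen.
Chidi holds 98% of Ridgeback, so Chidi controls Ridgeback.
Chidi and Ridgeback together hold 54% + 25% = 79% of Crestway, so Chidi controls Crestway.
Crestway holds 30% of Kestrel, so Chidi controls Kestrel.
Kestrel holds 100% of Anchor, so Chidi controls Anchor.
Neither Chidi nor any entity Chidi controls holds any voting interest in Lumen.
So before the transaction, Chidi does not control Lumen.
After the purchase, Chidi holds 42% of Lumen directly, and Tessera's stake falls to 27%.
Chidi holds 42% of Lumen, so Chidi controls Lumen.
Chidi did not control Lumen before and does after, so the clause is triggered.

Yes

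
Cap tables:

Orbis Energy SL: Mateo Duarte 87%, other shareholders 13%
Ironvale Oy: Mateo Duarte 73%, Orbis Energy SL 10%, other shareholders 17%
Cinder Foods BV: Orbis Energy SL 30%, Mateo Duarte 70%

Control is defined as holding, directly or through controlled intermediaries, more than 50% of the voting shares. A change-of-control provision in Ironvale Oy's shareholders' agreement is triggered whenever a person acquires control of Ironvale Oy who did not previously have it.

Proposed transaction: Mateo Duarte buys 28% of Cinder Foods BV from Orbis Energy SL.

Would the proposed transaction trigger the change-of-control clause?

The purchase adds only to Mateo's holdings (Orbis's stake shrinks), so Mateo is the only person who could newly come to control Ironvale.
Mateo holds 87% of Orbis, so Mateo controls Orbis.
Mateo and Orbis together hold 73% + 10% = 83% of Ironvale, so Mateo controls Ironvale.
So Mateo already controls Ironvale before the transaction.
After the purchase, Mateo's direct stake in Cinder rises to 70% + 28% = 98%, and Orbis's stake falls to 2%.
Mateo controlled Ironvale already, so this is not a new person acquiring control; every other person's position is unchanged or reduced.
No new person acquires control, so the clause is not triggered.

No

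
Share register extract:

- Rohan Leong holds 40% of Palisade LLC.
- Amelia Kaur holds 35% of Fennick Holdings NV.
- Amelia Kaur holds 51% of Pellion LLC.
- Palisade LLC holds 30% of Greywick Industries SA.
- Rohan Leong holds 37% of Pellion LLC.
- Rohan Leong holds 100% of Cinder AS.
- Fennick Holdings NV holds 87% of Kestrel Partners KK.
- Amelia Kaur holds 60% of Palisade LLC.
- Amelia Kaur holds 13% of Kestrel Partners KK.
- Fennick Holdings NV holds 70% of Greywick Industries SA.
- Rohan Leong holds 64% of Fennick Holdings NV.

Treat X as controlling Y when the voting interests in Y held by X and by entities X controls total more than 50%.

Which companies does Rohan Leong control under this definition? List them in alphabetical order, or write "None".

Rohan holds 64% of Fennick, so Rohan controls Fennick.
Rohan holds 100% of Cinder, so Rohan controls Cinder.
Fennick holds 70% of Greywick, so Rohan controls Greywick.
Fennick holds 87% of Kestrel, so Rohan controls Kestrel.
No other company's threshold is met.

Cinder AS, Fennick Holdings NV, Greywick Industries SA, Kestrel Partners KK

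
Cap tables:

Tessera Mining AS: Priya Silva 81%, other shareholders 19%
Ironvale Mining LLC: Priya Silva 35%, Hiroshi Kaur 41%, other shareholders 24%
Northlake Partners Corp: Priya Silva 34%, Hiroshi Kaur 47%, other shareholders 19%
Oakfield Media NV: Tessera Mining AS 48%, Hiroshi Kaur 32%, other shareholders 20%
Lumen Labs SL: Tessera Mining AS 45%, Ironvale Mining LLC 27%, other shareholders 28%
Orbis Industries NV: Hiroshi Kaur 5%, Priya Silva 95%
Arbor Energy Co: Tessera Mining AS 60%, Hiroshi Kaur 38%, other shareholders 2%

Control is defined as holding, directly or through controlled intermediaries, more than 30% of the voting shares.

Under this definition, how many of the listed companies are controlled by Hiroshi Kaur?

Hiroshi holds 41% of Ironvale, so Hiroshi controls Ironvale.
Hiroshi holds 47% of Northlake, so Hiroshi controls Northlake.
Hiroshi holds 32% of Oakfield, so Hiroshi controls Oakfield.
Hiroshi holds 38% of Arbor, so Hiroshi controls Arbor.
No other company's threshold is met.
Hiroshi controls 4 companies.

4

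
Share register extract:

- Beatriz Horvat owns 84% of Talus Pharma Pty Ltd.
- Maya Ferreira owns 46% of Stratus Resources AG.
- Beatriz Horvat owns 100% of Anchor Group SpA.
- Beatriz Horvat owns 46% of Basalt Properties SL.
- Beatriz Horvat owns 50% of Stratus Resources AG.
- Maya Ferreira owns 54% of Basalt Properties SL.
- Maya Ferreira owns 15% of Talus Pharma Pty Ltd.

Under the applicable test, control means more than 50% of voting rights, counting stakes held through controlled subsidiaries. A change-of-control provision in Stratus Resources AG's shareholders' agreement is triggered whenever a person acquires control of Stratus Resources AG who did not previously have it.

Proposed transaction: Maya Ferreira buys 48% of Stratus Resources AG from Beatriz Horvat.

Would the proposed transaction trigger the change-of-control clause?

The purchase adds only to Maya's holdings (Beatriz's stake shrinks), so Maya is the only person who could newly come to control Stratus.
Maya holds 54% of Basalt, so Maya controls Basalt.
In Stratus, Maya's side holds only 46%, not > 50%.
So before the transaction, Maya does not control Stratus.
After the purchase, Maya's direct stake in Stratus rises to 46% + 48% = 94%, and Beatriz's stake falls to 2%.
Maya holds 94% of Stratus, so Maya controls Stratus.
Maya did not control Stratus before and does after, so the clause is triggered.

Yes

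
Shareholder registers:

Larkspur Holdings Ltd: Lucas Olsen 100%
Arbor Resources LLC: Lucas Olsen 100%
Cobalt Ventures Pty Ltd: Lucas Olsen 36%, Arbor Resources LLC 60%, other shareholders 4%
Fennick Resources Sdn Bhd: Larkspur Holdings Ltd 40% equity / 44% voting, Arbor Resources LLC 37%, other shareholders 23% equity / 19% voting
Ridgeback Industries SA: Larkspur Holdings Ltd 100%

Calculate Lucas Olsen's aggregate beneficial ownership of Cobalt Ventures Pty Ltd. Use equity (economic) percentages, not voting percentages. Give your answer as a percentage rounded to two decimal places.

96.00%

Lucas reaches Cobalt along 2 paths.
Direct stake: 36% = 36%.
Via Arbor: 100% × 60% = 60%.
Total: 36% + 60% = 96%.
Rounded: 96.00%.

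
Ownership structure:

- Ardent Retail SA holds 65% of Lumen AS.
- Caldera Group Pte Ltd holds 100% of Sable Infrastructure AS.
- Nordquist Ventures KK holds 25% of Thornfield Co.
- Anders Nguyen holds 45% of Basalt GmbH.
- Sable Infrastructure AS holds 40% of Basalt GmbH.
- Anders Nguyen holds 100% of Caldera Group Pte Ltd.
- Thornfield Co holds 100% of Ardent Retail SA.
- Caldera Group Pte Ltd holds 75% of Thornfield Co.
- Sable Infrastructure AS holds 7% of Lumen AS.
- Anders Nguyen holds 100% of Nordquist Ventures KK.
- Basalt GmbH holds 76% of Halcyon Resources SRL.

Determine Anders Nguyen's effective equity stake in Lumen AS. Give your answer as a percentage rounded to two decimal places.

72.00%

Anders reaches Lumen along 3 paths.
Via Caldera → Sable: 100% × 100% × 7% = 7%.
Via Caldera → Thornfield → Ardent: 100% × 75% × 100% × 65% = 48.75%.
Via Nordquist → Thornfield → Ardent: 100% × 25% × 100% × 65% = 16.25%.
Total: 7% + 48.75% + 16.25% = 72%.
Rounded: 72.00%.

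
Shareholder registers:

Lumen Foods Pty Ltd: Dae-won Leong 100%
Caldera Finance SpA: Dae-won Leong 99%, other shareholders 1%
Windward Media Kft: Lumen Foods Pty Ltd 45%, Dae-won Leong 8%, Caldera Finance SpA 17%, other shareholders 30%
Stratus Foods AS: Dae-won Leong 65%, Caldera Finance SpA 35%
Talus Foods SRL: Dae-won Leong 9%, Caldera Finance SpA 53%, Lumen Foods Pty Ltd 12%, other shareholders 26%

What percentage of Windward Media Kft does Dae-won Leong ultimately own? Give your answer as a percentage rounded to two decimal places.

Dae-won reaches Windward along 3 paths.
Via Lumen: 100% × 45% = 45%.
Direct stake: 8% = 8%.
Via Caldera: 99% × 17% = 16.83%.
Total: 45% + 8% + 16.83% = 69.83%.

69.83%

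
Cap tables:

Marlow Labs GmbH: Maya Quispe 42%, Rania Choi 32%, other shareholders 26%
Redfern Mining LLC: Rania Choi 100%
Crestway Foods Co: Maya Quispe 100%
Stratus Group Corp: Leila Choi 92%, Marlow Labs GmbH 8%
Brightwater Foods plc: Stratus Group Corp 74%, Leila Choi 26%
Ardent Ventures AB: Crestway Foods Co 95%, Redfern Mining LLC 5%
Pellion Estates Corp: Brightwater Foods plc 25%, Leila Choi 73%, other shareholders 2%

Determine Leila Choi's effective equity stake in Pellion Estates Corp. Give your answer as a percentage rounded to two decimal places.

Leila reaches Pellion along 3 paths.
Via Stratus → Brightwater: 92% × 74% × 25% = 17.02%.
Via Brightwater: 26% × 25% = 6.5%.
Direct stake: 73% = 73%.
Total: 17.02% + 6.5% + 73% = 96.52%.

96.52%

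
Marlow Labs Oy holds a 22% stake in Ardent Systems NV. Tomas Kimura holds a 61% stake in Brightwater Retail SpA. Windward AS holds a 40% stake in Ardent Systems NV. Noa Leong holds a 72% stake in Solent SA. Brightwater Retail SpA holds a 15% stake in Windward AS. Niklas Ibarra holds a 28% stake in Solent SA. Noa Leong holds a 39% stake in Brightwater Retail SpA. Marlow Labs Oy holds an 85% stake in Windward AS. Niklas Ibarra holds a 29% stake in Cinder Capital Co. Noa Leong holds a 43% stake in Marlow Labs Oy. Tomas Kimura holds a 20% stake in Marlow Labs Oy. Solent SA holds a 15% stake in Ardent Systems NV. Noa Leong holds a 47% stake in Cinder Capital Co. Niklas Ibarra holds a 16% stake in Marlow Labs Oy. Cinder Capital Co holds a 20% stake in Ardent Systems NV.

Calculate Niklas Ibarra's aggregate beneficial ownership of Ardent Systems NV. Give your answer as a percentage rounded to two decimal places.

Niklas reaches Ardent along 4 paths.
Via Solent: 28% × 15% = 4.2%.
Via Marlow → Windward: 16% × 85% × 40% = 5.44%.
Via Cinder: 29% × 20% = 5.8%.
Via Marlow: 16% × 22% = 3.52%.
Total: 4.2% + 5.44% + 5.8% + 3.52% = 18.96%.

18.96%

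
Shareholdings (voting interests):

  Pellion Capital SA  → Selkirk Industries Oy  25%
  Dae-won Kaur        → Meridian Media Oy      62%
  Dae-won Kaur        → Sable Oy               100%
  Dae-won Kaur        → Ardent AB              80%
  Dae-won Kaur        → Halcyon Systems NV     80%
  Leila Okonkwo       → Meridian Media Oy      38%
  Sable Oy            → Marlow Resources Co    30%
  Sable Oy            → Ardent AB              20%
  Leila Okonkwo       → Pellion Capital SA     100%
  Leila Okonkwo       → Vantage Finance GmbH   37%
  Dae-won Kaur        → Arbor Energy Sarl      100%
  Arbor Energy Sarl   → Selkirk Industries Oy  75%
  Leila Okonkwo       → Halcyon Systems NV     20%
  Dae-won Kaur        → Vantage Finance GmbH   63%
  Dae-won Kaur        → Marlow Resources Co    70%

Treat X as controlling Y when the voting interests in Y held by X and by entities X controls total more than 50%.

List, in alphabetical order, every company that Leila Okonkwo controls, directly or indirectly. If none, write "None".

Pellion Capital SA

Leila holds 100% of Pellion, so Leila controls Pellion.
No other company's threshold is met.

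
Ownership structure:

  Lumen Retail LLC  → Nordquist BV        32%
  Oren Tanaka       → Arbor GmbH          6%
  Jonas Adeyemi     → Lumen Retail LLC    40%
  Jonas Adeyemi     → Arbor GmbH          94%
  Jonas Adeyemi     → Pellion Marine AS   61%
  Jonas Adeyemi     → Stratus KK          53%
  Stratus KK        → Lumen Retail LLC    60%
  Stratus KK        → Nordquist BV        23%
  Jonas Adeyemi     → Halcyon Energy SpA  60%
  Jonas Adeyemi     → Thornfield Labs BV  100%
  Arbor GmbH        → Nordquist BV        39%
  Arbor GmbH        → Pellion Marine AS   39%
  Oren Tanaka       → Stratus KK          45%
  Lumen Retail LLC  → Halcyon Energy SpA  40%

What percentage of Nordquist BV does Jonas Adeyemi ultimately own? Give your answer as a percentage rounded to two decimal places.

Jonas reaches Nordquist along 4 paths.
Via Stratus: 53% × 23% = 12.19%.
Via Lumen: 40% × 32% = 12.8%.
Via Stratus → Lumen: 53% × 60% × 32% = 10.176%.
Via Arbor: 94% × 39% = 36.66%.
Total: 12.19% + 12.8% + 10.176% + 36.66% = 71.826%.
Rounded: 71.83%.

71.83%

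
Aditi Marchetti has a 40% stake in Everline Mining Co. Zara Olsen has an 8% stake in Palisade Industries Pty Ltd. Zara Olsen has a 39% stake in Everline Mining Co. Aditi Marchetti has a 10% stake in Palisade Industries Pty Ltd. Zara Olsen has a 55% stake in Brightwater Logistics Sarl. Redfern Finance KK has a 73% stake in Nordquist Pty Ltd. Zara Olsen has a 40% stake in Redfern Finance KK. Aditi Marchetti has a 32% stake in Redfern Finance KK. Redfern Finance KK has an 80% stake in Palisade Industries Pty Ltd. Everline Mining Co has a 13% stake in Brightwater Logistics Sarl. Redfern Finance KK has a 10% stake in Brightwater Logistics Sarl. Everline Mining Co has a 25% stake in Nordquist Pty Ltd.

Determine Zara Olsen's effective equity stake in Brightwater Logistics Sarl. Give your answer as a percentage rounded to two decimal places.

64.07%

Zara reaches Brightwater along 3 paths.
Direct stake: 55% = 55%.
Via Redfern: 40% × 10% = 4%.
Via Everline: 39% × 13% = 5.07%.
Total: 55% + 4% + 5.07% = 64.07%.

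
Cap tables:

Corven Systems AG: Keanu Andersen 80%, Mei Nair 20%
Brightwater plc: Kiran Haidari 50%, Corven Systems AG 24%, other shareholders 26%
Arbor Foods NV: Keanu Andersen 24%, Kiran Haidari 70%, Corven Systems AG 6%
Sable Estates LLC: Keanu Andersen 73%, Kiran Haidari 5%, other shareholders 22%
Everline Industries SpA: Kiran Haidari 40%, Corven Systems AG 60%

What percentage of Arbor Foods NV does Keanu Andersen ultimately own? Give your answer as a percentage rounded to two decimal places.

28.80%

Keanu reaches Arbor along 2 paths.
Direct stake: 24% = 24%.
Via Corven: 80% × 6% = 4.8%.
Total: 24% + 4.8% = 28.8%.
Rounded: 28.80%.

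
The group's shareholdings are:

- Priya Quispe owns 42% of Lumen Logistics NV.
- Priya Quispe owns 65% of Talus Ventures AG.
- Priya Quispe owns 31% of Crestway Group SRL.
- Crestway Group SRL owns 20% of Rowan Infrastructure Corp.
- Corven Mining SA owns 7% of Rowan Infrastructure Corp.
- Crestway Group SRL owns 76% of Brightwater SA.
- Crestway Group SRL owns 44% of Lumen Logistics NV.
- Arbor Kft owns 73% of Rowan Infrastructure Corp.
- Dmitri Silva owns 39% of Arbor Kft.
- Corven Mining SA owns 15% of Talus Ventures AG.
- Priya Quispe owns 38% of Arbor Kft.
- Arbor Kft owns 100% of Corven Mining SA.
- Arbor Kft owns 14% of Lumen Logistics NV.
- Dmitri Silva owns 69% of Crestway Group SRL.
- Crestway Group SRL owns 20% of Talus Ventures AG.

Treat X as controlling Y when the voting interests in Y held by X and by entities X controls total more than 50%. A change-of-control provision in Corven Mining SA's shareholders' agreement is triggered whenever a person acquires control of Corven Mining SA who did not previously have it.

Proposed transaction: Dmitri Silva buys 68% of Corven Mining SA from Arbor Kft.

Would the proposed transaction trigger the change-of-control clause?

Yes

The purchase adds only to Dmitri's holdings (Arbor's stake shrinks), so Dmitri is the only person who could newly come to control Corven.
Dmitri holds 69% of Crestway, so Dmitri controls Crestway.
Crestway holds 76% of Brightwater, so Dmitri controls Brightwater.
Neither Dmitri nor any entity Dmitri controls holds any voting interest in Corven.
So before the transaction, Dmitri does not control Corven.
After the purchase, Dmitri holds 68% of Corven directly, and Arbor's stake falls to 32%.
Dmitri holds 68% of Corven, so Dmitri controls Corven.
Dmitri did not control Corven before and does after, so the clause is triggered.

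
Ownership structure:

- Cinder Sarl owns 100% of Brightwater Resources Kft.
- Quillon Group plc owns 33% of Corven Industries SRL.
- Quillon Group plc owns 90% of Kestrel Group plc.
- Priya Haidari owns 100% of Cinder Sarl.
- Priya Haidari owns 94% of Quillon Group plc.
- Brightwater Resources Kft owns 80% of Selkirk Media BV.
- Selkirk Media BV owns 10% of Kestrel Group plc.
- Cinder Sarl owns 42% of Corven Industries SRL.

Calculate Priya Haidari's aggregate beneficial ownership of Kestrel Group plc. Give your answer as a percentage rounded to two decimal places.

Priya reaches Kestrel along 2 paths.
Via Quillon: 94% × 90% = 84.6%.
Via Cinder → Brightwater → Selkirk: 100% × 100% × 80% × 10% = 8%.
Total: 84.6% + 8% = 92.6%.
Rounded: 92.60%.

92.60%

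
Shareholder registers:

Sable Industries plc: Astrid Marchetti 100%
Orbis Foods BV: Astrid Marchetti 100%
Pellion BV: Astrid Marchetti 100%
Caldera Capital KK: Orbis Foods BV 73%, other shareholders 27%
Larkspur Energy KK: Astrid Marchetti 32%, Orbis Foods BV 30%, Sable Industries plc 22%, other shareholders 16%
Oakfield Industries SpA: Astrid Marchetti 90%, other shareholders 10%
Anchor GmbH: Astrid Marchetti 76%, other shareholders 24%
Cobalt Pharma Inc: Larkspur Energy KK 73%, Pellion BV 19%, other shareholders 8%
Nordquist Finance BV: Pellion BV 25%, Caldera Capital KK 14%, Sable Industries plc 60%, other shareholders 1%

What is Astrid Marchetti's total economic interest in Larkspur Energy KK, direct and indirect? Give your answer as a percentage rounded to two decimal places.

84.00%

Astrid reaches Larkspur along 3 paths.
Direct stake: 32% = 32%.
Via Orbis: 100% × 30% = 30%.
Via Sable: 100% × 22% = 22%.
Total: 32% + 30% + 22% = 84%.
Rounded: 84.00%.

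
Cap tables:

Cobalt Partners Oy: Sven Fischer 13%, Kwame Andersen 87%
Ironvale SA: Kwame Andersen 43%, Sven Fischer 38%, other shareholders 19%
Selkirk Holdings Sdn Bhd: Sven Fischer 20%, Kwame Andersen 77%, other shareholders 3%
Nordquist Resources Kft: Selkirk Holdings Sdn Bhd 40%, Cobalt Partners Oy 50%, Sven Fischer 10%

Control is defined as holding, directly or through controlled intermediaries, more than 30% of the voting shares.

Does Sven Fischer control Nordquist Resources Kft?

Sven holds 38% of Ironvale, so Sven controls Ironvale.
In Nordquist, Sven's side holds only 10%, not > 30%.
So Sven does not control Nordquist.

No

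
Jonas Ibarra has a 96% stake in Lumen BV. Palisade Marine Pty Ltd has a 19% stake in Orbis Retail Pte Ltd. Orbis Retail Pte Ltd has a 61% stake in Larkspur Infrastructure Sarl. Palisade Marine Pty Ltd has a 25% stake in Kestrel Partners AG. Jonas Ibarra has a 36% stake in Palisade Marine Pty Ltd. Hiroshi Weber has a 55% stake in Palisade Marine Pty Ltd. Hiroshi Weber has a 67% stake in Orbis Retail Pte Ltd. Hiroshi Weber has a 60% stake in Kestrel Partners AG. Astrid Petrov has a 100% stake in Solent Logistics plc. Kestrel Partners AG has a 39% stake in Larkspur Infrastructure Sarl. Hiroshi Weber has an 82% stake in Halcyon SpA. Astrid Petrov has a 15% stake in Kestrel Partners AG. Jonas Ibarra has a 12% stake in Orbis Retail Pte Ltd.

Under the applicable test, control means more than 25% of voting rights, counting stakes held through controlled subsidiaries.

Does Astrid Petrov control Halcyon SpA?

Astrid holds 100% of Solent, so Astrid controls Solent.
Neither Astrid nor any entity Astrid controls holds any voting interest in Halcyon.
So Astrid does not control Halcyon.

No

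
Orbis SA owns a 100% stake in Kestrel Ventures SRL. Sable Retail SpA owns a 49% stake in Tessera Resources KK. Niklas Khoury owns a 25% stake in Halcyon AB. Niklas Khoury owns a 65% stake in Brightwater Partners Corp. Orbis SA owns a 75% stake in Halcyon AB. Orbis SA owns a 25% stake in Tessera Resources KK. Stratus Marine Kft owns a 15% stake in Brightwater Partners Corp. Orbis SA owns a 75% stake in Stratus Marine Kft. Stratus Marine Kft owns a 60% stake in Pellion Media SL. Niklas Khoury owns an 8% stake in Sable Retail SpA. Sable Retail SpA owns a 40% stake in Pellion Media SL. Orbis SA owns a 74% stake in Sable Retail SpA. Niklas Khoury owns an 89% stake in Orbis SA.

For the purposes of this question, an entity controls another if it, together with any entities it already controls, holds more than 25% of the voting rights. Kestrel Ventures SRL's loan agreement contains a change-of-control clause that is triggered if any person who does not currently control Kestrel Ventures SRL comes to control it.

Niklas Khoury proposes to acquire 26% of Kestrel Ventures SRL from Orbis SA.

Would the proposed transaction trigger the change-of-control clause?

No

The purchase adds only to Niklas's holdings (Orbis's stake shrinks), so Niklas is the only person who could newly come to control Kestrel.
Niklas holds 89% of Orbis, so Niklas controls Orbis.
Orbis holds 100% of Kestrel, so Niklas controls Kestrel.
So Niklas already controls Kestrel before the transaction.
After the purchase, Niklas holds 26% of Kestrel directly, and Orbis's stake falls to 74%.
Niklas controlled Kestrel already, so this is not a new person acquiring control; every other person's position is unchanged or reduced.
No new person acquires control, so the clause is not triggered.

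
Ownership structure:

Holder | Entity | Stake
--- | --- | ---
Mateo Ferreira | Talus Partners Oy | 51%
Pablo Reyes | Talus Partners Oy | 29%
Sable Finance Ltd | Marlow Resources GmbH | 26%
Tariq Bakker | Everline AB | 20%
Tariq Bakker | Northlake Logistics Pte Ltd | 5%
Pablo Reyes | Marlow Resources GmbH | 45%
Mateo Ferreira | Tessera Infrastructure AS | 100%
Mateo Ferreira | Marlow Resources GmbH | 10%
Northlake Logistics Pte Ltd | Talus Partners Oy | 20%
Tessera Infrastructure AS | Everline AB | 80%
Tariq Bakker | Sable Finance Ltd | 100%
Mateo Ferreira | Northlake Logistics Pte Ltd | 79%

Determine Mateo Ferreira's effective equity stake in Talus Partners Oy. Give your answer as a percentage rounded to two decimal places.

66.80%

Mateo reaches Talus along 2 paths.
Direct stake: 51% = 51%.
Via Northlake: 79% × 20% = 15.8%.
Total: 51% + 15.8% = 66.8%.
Rounded: 66.80%.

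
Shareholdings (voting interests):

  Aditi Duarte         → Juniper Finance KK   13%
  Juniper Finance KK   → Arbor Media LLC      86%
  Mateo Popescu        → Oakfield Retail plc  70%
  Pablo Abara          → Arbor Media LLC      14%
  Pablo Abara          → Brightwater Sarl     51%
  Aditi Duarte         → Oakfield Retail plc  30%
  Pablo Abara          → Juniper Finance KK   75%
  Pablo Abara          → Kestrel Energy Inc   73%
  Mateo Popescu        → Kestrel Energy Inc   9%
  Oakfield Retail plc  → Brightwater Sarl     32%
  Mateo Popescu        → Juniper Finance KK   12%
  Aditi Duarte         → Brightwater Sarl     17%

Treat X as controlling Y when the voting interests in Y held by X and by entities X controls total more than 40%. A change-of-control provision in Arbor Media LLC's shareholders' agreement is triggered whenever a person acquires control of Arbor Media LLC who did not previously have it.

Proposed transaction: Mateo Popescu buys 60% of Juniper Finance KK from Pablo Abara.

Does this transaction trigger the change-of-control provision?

The purchase adds only to Mateo's holdings (Pablo's stake shrinks), so Mateo is the only person who could newly come to control Arbor.
Mateo holds 70% of Oakfield, so Mateo controls Oakfield.
Neither Mateo nor any entity Mateo controls holds any voting interest in Arbor.
So before the transaction, Mateo does not control Arbor.
After the purchase, Mateo's direct stake in Juniper rises to 12% + 60% = 72%, and Pablo's stake falls to 15%.
Mateo holds 72% of Juniper, so Mateo controls Juniper.
Juniper holds 86% of Arbor, so Mateo controls Arbor.
Mateo did not control Arbor before and does after, so the clause is triggered.

Yes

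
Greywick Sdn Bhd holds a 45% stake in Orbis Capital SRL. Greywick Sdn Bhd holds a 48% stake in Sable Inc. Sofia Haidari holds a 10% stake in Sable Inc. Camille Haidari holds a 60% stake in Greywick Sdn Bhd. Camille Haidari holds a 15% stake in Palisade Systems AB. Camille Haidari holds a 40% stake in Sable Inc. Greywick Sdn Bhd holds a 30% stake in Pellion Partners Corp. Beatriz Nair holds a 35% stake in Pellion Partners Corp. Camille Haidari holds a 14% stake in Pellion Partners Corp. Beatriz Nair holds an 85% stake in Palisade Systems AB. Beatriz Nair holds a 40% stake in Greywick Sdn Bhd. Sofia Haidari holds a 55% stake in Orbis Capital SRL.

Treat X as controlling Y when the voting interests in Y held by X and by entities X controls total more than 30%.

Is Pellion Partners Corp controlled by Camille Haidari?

Camille holds 60% of Greywick, so Camille controls Greywick.
Greywick and Camille together hold 30% + 14% = 44% of Pellion, so Camille controls Pellion.

Yes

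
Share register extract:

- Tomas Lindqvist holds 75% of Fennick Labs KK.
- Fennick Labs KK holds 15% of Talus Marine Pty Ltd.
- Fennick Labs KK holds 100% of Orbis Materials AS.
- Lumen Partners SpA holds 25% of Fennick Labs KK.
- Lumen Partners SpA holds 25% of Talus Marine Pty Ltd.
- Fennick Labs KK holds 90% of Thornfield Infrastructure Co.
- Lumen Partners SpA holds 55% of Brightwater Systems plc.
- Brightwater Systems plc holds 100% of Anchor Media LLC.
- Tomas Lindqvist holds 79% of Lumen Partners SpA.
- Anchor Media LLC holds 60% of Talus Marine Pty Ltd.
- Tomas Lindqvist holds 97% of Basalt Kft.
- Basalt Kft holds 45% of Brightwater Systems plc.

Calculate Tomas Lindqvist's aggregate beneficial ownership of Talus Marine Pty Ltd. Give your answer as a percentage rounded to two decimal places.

Tomas reaches Talus along 5 paths.
Via Lumen: 79% × 25% = 19.75%.
Via Lumen → Fennick: 79% × 25% × 15% = 2.9625%.
Via Fennick: 75% × 15% = 11.25%.
Via Basalt → Brightwater → Anchor: 97% × 45% × 100% × 60% = 26.19%.
Via Lumen → Brightwater → Anchor: 79% × 55% × 100% × 60% = 26.07%.
Total: 19.75% + 2.9625% + 11.25% + 26.19% + 26.07% = 86.2225%.
Rounded: 86.22%.

86.22%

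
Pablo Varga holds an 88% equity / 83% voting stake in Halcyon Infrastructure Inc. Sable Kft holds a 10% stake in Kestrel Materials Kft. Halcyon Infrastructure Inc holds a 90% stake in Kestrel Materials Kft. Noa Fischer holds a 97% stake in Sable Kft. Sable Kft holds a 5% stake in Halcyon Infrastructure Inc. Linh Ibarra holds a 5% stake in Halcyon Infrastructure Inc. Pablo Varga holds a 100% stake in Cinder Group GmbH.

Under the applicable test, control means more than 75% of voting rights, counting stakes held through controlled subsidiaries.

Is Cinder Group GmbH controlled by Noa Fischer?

Noa holds 97% of Sable, so Noa controls Sable.
Neither Noa nor any entity Noa controls holds any voting interest in Cinder.
So Noa does not control Cinder.

No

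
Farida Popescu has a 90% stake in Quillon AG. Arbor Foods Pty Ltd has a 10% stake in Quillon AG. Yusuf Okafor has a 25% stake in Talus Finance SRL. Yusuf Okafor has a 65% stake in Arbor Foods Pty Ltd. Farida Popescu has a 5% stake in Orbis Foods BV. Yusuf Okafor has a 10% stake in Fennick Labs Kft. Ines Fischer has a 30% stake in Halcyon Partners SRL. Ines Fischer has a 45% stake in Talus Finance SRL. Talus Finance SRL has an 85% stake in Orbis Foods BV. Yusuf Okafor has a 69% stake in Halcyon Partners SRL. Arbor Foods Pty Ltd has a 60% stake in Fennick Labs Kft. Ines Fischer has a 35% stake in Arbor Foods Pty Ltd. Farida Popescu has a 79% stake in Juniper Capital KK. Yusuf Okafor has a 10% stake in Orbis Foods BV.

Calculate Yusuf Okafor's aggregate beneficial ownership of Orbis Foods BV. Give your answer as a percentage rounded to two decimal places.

31.25%

Yusuf reaches Orbis along 2 paths.
Via Talus: 25% × 85% = 21.25%.
Direct stake: 10% = 10%.
Total: 21.25% + 10% = 31.25%.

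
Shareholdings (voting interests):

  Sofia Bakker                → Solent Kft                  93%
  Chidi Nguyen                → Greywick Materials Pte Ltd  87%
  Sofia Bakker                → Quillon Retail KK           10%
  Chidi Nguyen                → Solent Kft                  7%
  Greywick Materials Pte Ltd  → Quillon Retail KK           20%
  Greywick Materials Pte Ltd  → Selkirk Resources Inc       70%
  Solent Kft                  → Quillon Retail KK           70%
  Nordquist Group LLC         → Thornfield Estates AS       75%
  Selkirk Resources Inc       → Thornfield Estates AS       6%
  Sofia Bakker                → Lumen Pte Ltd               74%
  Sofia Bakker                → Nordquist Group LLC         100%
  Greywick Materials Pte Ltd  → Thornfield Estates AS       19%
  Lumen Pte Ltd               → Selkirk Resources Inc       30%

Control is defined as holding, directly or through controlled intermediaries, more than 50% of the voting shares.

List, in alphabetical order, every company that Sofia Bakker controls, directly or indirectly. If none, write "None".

Sofia holds 93% of Solent, so Sofia controls Solent.
Sofia holds 74% of Lumen, so Sofia controls Lumen.
Sofia holds 100% of Nordquist, so Sofia controls Nordquist.
Sofia and Solent together hold 10% + 70% = 80% of Quillon, so Sofia controls Quillon.
Nordquist holds 75% of Thornfield, so Sofia controls Thornfield.
No other company's threshold is met.

Lumen Pte Ltd, Nordquist Group LLC, Quillon Retail KK, Solent Kft, Thornfield Estates AS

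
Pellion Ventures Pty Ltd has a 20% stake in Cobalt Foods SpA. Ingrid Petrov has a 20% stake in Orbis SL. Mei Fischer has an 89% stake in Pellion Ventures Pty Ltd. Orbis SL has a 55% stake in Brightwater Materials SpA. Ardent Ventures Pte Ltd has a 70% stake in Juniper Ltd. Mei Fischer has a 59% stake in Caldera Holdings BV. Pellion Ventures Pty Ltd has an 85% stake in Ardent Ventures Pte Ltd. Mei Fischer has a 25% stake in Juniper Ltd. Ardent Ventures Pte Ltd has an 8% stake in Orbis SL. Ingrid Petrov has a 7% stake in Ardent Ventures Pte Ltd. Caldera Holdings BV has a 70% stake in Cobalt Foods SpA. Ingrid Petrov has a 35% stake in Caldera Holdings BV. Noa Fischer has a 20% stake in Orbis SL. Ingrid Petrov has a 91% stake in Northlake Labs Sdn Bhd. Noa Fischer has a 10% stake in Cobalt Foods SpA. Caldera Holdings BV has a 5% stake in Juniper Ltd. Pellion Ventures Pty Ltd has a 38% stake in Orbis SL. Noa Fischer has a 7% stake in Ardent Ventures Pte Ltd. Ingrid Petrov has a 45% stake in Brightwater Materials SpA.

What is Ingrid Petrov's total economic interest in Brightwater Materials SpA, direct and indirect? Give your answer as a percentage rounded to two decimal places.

56.31%

Ingrid reaches Brightwater along 3 paths.
Via Orbis: 20% × 55% = 11%.
Via Ardent → Orbis: 7% × 8% × 55% = 0.308%.
Direct stake: 45% = 45%.
Total: 11% + 0.308% + 45% = 56.308%.
Rounded: 56.31%.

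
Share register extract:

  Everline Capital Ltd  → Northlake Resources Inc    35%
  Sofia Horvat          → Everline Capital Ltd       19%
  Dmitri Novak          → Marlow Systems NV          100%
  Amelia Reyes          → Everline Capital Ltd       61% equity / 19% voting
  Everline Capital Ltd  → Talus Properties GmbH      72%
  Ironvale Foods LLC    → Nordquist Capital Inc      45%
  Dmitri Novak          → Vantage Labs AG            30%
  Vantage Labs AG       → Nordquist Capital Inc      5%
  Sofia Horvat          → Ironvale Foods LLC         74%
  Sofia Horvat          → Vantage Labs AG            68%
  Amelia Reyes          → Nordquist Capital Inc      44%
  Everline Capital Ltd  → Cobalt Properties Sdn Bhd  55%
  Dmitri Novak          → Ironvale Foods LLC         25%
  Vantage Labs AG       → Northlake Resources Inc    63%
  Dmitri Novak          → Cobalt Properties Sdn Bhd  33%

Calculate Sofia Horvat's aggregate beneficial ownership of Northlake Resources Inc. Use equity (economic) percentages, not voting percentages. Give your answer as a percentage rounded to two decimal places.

49.49%

Sofia reaches Northlake along 2 paths.
Via Everline: 19% × 35% = 6.65%.
Via Vantage: 68% × 63% = 42.84%.
Total: 6.65% + 42.84% = 49.49%.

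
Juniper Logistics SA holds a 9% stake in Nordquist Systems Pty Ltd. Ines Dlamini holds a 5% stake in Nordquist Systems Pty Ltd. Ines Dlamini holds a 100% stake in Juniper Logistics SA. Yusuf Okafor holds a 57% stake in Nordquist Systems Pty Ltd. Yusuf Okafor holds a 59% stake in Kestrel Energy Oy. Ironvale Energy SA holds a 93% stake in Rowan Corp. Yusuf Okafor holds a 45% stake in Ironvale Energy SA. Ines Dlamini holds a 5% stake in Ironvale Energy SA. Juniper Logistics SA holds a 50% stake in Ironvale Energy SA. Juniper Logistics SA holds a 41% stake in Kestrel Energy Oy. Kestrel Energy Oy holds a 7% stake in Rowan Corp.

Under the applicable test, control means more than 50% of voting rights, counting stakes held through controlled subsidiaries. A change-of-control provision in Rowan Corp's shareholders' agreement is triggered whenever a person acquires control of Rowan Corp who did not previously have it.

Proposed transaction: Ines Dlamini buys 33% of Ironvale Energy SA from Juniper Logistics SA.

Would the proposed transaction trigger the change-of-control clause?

The purchase adds only to Ines's holdings (Juniper's stake shrinks), so Ines is the only person who could newly come to control Rowan.
Ines holds 100% of Juniper, so Ines controls Juniper.
Juniper and Ines together hold 50% + 5% = 55% of Ironvale, so Ines controls Ironvale.
Ironvale holds 93% of Rowan, so Ines controls Rowan.
So Ines already controls Rowan before the transaction.
After the purchase, Ines's direct stake in Ironvale rises to 5% + 33% = 38%, and Juniper's stake falls to 17%.
Ines controlled Rowan already, so this is not a new person acquiring control; every other person's position is unchanged or reduced.
No new person acquires control, so the clause is not triggered.

No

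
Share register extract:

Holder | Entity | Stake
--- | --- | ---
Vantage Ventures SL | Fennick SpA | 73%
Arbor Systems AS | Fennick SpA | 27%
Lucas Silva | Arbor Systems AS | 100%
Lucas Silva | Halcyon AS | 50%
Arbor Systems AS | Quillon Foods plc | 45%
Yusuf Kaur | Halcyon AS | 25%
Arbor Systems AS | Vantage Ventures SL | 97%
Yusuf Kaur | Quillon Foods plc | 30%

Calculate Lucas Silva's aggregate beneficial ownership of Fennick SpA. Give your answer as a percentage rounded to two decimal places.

97.81%

Lucas reaches Fennick along 2 paths.
Via Arbor → Vantage: 100% × 97% × 73% = 70.81%.
Via Arbor: 100% × 27% = 27%.
Total: 70.81% + 27% = 97.81%.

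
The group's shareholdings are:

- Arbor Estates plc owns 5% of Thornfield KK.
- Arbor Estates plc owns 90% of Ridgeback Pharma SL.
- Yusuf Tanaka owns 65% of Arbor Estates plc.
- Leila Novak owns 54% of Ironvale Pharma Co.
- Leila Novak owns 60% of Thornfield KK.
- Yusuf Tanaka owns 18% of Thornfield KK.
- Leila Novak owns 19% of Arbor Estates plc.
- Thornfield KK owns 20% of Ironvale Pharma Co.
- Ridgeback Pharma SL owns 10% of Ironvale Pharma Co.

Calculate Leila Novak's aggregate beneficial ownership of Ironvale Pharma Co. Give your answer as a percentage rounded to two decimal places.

67.90%

Leila reaches Ironvale along 4 paths.
Direct stake: 54% = 54%.
Via Arbor → Thornfield: 19% × 5% × 20% = 0.19%.
Via Thornfield: 60% × 20% = 12%.
Via Arbor → Ridgeback: 19% × 90% × 10% = 1.71%.
Total: 54% + 0.19% + 12% + 1.71% = 67.9%.
Rounded: 67.90%.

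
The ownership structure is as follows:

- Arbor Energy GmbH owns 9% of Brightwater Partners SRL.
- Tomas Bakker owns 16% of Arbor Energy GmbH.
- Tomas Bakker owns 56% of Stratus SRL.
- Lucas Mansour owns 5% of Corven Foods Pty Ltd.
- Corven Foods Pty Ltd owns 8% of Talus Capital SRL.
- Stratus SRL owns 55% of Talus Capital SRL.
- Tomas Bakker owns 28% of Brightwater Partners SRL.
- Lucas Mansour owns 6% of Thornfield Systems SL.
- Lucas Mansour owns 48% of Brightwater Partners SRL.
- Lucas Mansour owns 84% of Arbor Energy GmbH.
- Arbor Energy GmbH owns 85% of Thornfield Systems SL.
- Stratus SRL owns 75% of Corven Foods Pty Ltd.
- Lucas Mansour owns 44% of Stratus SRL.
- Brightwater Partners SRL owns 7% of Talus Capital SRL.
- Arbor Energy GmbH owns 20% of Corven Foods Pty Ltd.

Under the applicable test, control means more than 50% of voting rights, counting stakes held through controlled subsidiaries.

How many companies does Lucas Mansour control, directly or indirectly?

3

Lucas holds 84% of Arbor, so Lucas controls Arbor.
Lucas and Arbor together hold 6% + 85% = 91% of Thornfield, so Lucas controls Thornfield.
Lucas and Arbor together hold 48% + 9% = 57% of Brightwater, so Lucas controls Brightwater.
No other company's threshold is met.
Lucas controls 3 companies.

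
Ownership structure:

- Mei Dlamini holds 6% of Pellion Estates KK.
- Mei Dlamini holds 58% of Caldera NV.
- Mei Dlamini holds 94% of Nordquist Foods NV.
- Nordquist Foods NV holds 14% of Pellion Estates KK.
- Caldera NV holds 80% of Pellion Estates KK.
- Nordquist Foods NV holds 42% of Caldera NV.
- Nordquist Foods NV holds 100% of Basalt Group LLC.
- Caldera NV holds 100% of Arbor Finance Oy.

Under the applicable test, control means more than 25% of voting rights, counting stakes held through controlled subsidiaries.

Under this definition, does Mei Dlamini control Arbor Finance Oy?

Mei holds 94% of Nordquist, so Mei controls Nordquist.
Nordquist and Mei together hold 42% + 58% = 100% of Caldera, so Mei controls Caldera.
Caldera holds 100% of Arbor, so Mei controls Arbor.

Yes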